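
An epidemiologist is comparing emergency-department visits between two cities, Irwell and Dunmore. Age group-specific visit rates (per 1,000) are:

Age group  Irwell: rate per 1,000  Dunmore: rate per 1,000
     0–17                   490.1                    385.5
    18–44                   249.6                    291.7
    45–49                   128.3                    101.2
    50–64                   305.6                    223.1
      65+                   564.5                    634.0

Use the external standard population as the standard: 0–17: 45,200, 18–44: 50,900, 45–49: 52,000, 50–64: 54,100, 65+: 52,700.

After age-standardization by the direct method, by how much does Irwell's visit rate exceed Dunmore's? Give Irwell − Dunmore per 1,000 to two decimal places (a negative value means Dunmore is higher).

18.81

Standard total = 254,900; weights = 0.1773, 0.1997, 0.2040, 0.2122, 0.2067.
Irwell: 0.1773×490.1 + 0.1997×249.6 + 0.2040×128.3 + 0.2122×305.6 + 0.2067×564.5 = 344.4914 per 1,000.
Dunmore: 0.1773×385.5 + 0.1997×291.7 + 0.2040×101.2 + 0.2122×223.1 + 0.2067×634.0 = 325.6808 per 1,000.
Difference = 344.4914 − 325.6808 = 18.8106.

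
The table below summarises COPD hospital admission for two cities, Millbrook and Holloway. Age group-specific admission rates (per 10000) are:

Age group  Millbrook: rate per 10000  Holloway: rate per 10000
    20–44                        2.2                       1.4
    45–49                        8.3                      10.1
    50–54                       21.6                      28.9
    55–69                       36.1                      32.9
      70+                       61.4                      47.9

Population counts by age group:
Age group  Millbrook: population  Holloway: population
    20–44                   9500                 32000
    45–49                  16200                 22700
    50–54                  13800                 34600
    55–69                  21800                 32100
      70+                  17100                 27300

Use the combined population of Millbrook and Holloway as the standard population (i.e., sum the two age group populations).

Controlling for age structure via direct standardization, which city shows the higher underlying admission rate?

Millbrook

Combined standard total = 227100; weights = 0.1827, 0.1713, 0.2131, 0.2373, 0.1955.
Millbrook: 0.1827×2.2 + 0.1713×8.3 + 0.2131×21.6 + 0.2373×36.1 + 0.1955×61.4 = 26.9994 per 10000.
Holloway: 0.1827×1.4 + 0.1713×10.1 + 0.2131×28.9 + 0.2373×32.9 + 0.1955×47.9 = 25.3185 per 10000.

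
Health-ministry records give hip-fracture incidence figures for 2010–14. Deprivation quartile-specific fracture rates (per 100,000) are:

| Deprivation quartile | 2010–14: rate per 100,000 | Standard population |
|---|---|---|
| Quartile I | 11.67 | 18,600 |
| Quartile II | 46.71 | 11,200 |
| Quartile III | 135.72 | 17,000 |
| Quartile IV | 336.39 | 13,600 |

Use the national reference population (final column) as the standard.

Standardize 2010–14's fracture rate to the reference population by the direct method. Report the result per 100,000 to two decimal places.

126.20

Standard total = 60,400; weights = 0.3079, 0.1854, 0.2815, 0.2252.
Standardized rate: 0.3079×11.67 + 0.1854×46.71 + 0.2815×135.72 + 0.2252×336.39 = 126.1980 per 100,000.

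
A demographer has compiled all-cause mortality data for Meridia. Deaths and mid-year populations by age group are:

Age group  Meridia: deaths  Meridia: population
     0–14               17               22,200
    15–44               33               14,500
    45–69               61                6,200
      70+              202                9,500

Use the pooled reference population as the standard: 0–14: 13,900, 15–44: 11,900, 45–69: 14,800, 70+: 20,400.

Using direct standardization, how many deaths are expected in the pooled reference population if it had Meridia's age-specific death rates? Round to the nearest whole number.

Age-specific rates per 100,000 for Meridia: 76.58, 227.59, 983.87, 2126.32.
Expected deaths = Σ (standard pop × age-specific rate ÷ 100,000)
= 13,900×76.58/100,000 + 11,900×227.59/100,000 + 14,800×983.87/100,000 + 20,400×2126.32/100,000
= 10.64 + 27.08 + 145.61 + 433.77 = 617.11.

617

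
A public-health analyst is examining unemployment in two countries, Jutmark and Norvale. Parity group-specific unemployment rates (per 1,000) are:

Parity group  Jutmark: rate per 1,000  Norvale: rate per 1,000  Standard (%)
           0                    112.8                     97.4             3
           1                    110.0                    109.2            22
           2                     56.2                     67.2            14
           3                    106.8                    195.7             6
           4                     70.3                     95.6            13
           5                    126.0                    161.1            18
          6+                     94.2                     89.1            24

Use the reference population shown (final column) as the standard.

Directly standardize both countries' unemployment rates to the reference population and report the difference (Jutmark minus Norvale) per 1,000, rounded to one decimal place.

-14.6

Standard weights: 0.03, 0.22, 0.14, 0.06, 0.13, 0.18, 0.24.
Jutmark: 0.0300×112.8 + 0.2200×110.0 + 0.1400×56.2 + 0.0600×106.8 + 0.1300×70.3 + 0.1800×126.0 + 0.2400×94.2 = 96.2870 per 1,000.
Norvale: 0.0300×97.4 + 0.2200×109.2 + 0.1400×67.2 + 0.0600×195.7 + 0.1300×95.6 + 0.1800×161.1 + 0.2400×89.1 = 110.9060 per 1,000.
Difference = 96.2870 − 110.9060 = -14.6190.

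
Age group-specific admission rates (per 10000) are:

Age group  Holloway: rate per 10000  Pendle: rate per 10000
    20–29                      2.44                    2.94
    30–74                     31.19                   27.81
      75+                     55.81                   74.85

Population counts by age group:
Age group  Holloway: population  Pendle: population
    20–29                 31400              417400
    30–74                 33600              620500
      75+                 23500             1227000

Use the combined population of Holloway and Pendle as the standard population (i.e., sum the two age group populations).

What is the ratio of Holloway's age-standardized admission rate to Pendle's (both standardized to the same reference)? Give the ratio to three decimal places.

Combined standard total = 2353400; weights = 0.1907, 0.2779, 0.5314.
Holloway: 0.1907×2.44 + 0.2779×31.19 + 0.5314×55.81 = 38.7893 per 10000.
Pendle: 0.1907×2.94 + 0.2779×27.81 + 0.5314×74.85 = 48.0623 per 10000.
Ratio = 38.7893 ÷ 48.0623 = 0.80706.

0.807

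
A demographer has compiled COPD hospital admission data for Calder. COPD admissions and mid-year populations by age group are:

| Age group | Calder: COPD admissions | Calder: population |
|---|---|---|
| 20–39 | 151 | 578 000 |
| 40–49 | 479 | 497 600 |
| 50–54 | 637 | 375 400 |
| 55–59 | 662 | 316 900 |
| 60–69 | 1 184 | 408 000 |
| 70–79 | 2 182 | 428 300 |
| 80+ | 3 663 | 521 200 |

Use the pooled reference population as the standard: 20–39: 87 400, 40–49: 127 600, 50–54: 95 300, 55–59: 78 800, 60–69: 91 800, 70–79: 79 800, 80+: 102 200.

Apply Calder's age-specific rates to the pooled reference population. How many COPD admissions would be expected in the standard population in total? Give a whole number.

1863

Age-specific rates per 10 000 for Calder: 2.61, 9.63, 16.97, 20.89, 29.02, 50.95, 70.28.
Expected COPD admissions = Σ (standard pop × age-specific rate ÷ 10 000)
= 87 400×2.61/10 000 + 127 600×9.63/10 000 + 95 300×16.97/10 000 + 78 800×20.89/10 000 + 91 800×29.02/10 000 + 79 800×50.95/10 000 + 102 200×70.28/10 000
= 22.83 + 122.83 + 161.71 + 164.61 + 266.40 + 406.55 + 718.26 = 1863.19.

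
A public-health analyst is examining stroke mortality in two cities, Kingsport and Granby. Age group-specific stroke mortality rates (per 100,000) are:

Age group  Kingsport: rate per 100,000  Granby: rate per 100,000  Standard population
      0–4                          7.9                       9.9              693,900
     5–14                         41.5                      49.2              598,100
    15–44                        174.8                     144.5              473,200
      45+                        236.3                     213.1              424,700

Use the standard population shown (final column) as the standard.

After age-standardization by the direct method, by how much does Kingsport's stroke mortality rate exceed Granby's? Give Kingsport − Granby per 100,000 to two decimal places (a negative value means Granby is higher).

Standard total = 2,189,900; weights = 0.3169, 0.2731, 0.2161, 0.1939.
Kingsport: 0.3169×7.9 + 0.2731×41.5 + 0.2161×174.8 + 0.1939×236.3 = 97.4359 per 100,000.
Granby: 0.3169×9.9 + 0.2731×49.2 + 0.2161×144.5 + 0.1939×213.1 = 89.1260 per 100,000.
Difference = 97.4359 − 89.1260 = 8.3099.

8.31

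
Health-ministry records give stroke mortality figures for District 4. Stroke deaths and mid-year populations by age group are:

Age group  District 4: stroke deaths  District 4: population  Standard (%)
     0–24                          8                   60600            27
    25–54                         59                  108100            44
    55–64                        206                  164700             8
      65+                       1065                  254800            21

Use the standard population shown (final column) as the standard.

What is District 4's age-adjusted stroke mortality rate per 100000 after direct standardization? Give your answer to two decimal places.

Age-specific rates per 100000 for District 4: 13.20, 54.58, 125.08, 417.97.
Standard weights: 0.27, 0.44, 0.08, 0.21.
Standardized rate: 0.2700×13.20 + 0.4400×54.58 + 0.0800×125.08 + 0.2100×417.97 = 125.3600 per 100000.

125.36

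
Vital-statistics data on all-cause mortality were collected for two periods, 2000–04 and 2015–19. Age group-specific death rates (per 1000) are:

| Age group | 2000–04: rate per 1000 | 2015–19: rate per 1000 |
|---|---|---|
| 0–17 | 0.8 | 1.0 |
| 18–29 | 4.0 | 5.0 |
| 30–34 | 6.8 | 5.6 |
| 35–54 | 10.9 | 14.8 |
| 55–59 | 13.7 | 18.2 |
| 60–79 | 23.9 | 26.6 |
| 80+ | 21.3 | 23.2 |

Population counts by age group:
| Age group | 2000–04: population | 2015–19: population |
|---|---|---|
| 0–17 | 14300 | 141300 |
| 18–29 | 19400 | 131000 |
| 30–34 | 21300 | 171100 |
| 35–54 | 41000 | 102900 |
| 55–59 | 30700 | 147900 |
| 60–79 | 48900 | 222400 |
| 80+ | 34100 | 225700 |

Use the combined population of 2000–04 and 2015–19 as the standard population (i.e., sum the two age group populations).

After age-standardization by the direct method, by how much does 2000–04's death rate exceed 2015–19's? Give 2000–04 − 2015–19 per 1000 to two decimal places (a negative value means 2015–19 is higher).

-1.88

Combined standard total = 1352000; weights = 0.1151, 0.1112, 0.1423, 0.1064, 0.1321, 0.2007, 0.1922.
2000–04: 0.1151×0.8 + 0.1112×4.0 + 0.1423×6.8 + 0.1064×10.9 + 0.1321×13.7 + 0.2007×23.9 + 0.1922×21.3 = 13.3636 per 1000.
2015–19: 0.1151×1.0 + 0.1112×5.0 + 0.1423×5.6 + 0.1064×14.8 + 0.1321×18.2 + 0.2007×26.6 + 0.1922×23.2 = 15.2435 per 1000.
Difference = 13.3636 − 15.2435 = -1.8799.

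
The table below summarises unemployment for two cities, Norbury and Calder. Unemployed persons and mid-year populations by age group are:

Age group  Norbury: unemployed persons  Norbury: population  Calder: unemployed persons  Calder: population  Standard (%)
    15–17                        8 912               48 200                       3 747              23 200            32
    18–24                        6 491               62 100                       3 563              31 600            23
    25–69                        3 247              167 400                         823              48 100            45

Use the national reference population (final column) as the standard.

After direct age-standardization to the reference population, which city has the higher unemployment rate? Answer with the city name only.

Norbury

Age-specific rates per 1 000 for Norbury: 184.896, 104.525, 19.397.
For Calder: 161.509, 112.753, 17.110.
Standard weights: 0.32, 0.23, 0.45.
Norbury: 0.3200×184.896 + 0.2300×104.525 + 0.4500×19.397 = 91.9360 per 1 000.
Calder: 0.3200×161.509 + 0.2300×112.753 + 0.4500×17.110 = 85.3156 per 1 000.
The crude rates (67.16 vs 79.04) would put Calder higher, but that reflects its age composition; once standardized to a common age structure, Norbury has the higher underlying rate.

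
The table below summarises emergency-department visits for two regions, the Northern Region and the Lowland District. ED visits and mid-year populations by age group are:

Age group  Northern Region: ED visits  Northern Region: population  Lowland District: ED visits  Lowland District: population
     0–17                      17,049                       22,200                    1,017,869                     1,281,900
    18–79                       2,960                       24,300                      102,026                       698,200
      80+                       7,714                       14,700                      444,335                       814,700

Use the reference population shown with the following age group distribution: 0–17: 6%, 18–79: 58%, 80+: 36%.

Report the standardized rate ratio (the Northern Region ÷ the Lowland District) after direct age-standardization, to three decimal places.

Age-specific rates per 1,000 for the Northern Region: 767.973, 121.811, 524.762.
For the Lowland District: 794.032, 146.127, 545.397.
Standard weights: 0.06, 0.58, 0.36.
The Northern Region: 0.0600×767.973 + 0.5800×121.811 + 0.3600×524.762 = 305.6429 per 1,000.
The Lowland District: 0.0600×794.032 + 0.5800×146.127 + 0.3600×545.397 = 328.7386 per 1,000.
Ratio = 305.6429 ÷ 328.7386 = 0.92974.

0.930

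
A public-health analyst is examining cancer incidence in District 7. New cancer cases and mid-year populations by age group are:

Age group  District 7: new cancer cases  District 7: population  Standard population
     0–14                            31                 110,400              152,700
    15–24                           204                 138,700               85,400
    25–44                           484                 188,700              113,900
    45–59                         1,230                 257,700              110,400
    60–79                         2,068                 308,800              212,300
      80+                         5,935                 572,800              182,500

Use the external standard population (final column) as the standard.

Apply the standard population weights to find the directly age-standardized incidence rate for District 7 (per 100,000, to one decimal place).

501.7

Age-specific rates per 100,000 for District 7: 28.08, 147.08, 256.49, 477.30, 669.69, 1036.14.
Standard total = 857,200; weights = 0.1781, 0.0996, 0.1329, 0.1288, 0.2477, 0.2129.
Standardized rate: 0.1781×28.08 + 0.0996×147.08 + 0.1329×256.49 + 0.1288×477.30 + 0.2477×669.69 + 0.2129×1036.14 = 501.6646 per 100,000.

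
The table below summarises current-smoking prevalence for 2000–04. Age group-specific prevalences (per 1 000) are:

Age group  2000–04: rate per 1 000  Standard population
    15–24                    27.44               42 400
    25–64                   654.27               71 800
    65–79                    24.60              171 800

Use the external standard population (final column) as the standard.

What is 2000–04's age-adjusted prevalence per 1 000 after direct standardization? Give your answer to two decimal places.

183.10

Standard total = 286 000; weights = 0.1483, 0.2510, 0.6007.
Standardized rate: 0.1483×27.44 + 0.2510×654.27 + 0.6007×24.60 = 183.0990 per 1 000.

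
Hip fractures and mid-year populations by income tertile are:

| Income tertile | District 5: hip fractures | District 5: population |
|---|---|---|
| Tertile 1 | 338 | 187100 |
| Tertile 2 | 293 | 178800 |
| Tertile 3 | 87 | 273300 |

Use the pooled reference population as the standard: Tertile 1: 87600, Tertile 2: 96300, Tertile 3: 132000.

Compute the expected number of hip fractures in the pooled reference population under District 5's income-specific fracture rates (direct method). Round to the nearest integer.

358

Income-specific rates per 100000 for District 5: 180.65, 163.87, 31.83.
Expected hip fractures = Σ (standard pop × income-specific rate ÷ 100000)
= 87600×180.65/100000 + 96300×163.87/100000 + 132000×31.83/100000
= 158.25 + 157.81 + 42.02 = 358.08.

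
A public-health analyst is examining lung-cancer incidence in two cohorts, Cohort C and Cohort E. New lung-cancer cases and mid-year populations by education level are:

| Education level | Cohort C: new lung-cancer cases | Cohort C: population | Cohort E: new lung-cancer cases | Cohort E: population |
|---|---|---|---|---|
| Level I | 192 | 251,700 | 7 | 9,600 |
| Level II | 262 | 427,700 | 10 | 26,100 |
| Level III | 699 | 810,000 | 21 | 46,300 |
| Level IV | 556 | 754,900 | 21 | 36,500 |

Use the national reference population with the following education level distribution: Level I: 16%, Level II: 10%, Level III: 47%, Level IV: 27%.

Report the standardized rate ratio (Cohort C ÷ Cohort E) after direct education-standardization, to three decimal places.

1.505

Education-specific rates per 100,000 for Cohort C: 76.28, 61.26, 86.30, 73.65.
For Cohort E: 72.92, 38.31, 45.36, 57.53.
Standard weights: 0.16, 0.10, 0.47, 0.27.
Cohort C: 0.1600×76.28 + 0.1000×61.26 + 0.4700×86.30 + 0.2700×73.65 = 78.7761 per 100,000.
Cohort E: 0.1600×72.92 + 0.1000×38.31 + 0.4700×45.36 + 0.2700×57.53 = 52.3498 per 100,000.
Ratio = 78.7761 ÷ 52.3498 = 1.50480.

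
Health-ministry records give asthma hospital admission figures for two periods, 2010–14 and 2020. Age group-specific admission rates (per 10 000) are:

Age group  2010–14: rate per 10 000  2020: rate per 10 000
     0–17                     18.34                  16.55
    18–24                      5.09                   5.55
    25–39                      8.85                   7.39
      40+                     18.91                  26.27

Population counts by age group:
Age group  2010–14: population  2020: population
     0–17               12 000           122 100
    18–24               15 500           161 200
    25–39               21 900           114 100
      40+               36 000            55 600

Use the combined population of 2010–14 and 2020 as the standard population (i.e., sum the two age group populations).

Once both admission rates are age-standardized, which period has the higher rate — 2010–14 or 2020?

2020

Combined standard total = 538 400; weights = 0.2491, 0.3282, 0.2526, 0.1701.
2010–14: 0.2491×18.34 + 0.3282×5.09 + 0.2526×8.85 + 0.1701×18.91 = 11.6912 per 10 000.
2020: 0.2491×16.55 + 0.3282×5.55 + 0.2526×7.39 + 0.1701×26.27 = 12.2797 per 10 000.
The crude rates (13.74 vs 11.52) would put 2010–14 higher, but that reflects its age composition; once standardized to a common age structure, 2020 has the higher underlying rate.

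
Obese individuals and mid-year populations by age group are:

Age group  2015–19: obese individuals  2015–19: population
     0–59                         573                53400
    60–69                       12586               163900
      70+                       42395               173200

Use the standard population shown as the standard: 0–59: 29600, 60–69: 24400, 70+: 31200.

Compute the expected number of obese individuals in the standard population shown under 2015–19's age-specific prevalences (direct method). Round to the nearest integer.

9828

Age-specific rates per 1000 for 2015–19: 10.730, 76.791, 244.775.
Expected obese individuals = Σ (standard pop × age-specific rate ÷ 1000)
= 29600×10.730/1000 + 24400×76.791/1000 + 31200×244.775/1000
= 317.62 + 1873.69 + 7636.97 = 9828.29.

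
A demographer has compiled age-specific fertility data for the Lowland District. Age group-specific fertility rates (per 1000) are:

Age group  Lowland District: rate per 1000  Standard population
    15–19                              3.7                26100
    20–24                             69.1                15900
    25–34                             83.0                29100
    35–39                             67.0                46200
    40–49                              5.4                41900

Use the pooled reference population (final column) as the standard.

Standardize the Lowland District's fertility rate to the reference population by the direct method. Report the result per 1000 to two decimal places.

Standard total = 159200; weights = 0.1639, 0.0999, 0.1828, 0.2902, 0.2632.
Standardized rate: 0.1639×3.7 + 0.0999×69.1 + 0.1828×83.0 + 0.2902×67.0 + 0.2632×5.4 = 43.5441 per 1000.

43.54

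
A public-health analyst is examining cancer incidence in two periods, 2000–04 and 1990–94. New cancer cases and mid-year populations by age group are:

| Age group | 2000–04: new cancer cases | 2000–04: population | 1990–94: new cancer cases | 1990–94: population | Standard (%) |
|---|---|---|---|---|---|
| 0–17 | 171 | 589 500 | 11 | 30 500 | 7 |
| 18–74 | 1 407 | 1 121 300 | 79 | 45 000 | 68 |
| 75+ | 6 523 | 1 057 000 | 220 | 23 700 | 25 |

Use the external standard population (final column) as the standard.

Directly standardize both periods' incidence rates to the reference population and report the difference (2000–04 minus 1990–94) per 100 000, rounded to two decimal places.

-112.33

Age-specific rates per 100 000 for 2000–04: 29.01, 125.48, 617.12.
For 1990–94: 36.07, 175.56, 928.27.
Standard weights: 0.07, 0.68, 0.25.
2000–04: 0.0700×29.01 + 0.6800×125.48 + 0.2500×617.12 = 241.6375 per 100 000.
1990–94: 0.0700×36.07 + 0.6800×175.56 + 0.2500×928.27 = 353.9699 per 100 000.
Difference = 241.6375 − 353.9699 = -112.3324.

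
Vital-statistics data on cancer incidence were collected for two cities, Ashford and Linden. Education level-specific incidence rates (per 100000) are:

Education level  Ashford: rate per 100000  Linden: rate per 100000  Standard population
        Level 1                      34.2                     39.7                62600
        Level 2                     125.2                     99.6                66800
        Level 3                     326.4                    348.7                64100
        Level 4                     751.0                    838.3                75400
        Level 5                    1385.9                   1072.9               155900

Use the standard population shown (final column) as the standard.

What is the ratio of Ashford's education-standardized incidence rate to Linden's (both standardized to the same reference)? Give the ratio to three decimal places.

Standard total = 424800; weights = 0.1474, 0.1573, 0.1509, 0.1775, 0.3670.
Ashford: 0.1474×34.2 + 0.1573×125.2 + 0.1509×326.4 + 0.1775×751.0 + 0.3670×1385.9 = 715.8986 per 100000.
Linden: 0.1474×39.7 + 0.1573×99.6 + 0.1509×348.7 + 0.1775×838.3 + 0.3670×1072.9 = 616.6740 per 100000.
Ratio = 715.8986 ÷ 616.6740 = 1.16090.

1.161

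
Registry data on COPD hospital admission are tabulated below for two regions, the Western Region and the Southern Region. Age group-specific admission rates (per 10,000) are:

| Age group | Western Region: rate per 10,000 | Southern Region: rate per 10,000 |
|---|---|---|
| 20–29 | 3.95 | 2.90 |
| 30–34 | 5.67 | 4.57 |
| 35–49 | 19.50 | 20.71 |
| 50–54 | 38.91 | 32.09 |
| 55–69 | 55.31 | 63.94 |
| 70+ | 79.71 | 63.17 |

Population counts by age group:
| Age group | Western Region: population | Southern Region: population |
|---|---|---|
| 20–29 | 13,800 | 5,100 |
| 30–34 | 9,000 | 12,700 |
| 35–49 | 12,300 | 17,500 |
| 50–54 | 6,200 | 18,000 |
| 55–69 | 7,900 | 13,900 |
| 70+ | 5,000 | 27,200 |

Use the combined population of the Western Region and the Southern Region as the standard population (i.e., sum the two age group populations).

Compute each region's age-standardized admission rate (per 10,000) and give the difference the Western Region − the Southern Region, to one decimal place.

3.5

Combined standard total = 148,600; weights = 0.1272, 0.1460, 0.2005, 0.1629, 0.1467, 0.2167.
The Western Region: 0.1272×3.95 + 0.1460×5.67 + 0.2005×19.50 + 0.1629×38.91 + 0.1467×55.31 + 0.2167×79.71 = 36.9639 per 10,000.
The Southern Region: 0.1272×2.90 + 0.1460×4.57 + 0.2005×20.71 + 0.1629×32.09 + 0.1467×63.94 + 0.2167×63.17 = 33.4837 per 10,000.
Difference = 36.9639 − 33.4837 = 3.4802.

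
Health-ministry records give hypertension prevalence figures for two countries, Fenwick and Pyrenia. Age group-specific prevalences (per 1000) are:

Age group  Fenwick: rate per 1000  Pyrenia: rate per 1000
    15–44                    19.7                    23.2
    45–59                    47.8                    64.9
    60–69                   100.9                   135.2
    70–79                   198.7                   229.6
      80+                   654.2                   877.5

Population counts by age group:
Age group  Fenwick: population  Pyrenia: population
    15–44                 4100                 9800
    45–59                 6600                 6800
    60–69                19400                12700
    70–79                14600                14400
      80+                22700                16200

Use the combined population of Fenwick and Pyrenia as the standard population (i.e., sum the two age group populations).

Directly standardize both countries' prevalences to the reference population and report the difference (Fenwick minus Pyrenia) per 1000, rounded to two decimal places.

-86.11

Combined standard total = 127300; weights = 0.1092, 0.1053, 0.2522, 0.2278, 0.3056.
Fenwick: 0.1092×19.7 + 0.1053×47.8 + 0.2522×100.9 + 0.2278×198.7 + 0.3056×654.2 = 277.7998 per 1000.
Pyrenia: 0.1092×23.2 + 0.1053×64.9 + 0.2522×135.2 + 0.2278×229.6 + 0.3056×877.5 = 363.9058 per 1000.
Difference = 277.7998 − 363.9058 = -86.1060.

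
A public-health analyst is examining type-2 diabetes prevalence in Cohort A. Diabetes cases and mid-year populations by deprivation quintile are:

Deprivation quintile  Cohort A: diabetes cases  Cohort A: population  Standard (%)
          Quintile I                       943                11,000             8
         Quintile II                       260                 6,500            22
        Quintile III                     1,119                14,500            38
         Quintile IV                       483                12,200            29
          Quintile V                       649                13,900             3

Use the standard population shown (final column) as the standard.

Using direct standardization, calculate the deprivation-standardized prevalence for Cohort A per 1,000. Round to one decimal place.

57.9

Deprivation-specific rates per 1,000 for Cohort A: 85.727, 40.000, 77.172, 39.590, 46.691.
Standard weights: 0.08, 0.22, 0.38, 0.29, 0.03.
Standardized rate: 0.0800×85.727 + 0.2200×40.000 + 0.3800×77.172 + 0.2900×39.590 + 0.0300×46.691 = 57.8656 per 1,000.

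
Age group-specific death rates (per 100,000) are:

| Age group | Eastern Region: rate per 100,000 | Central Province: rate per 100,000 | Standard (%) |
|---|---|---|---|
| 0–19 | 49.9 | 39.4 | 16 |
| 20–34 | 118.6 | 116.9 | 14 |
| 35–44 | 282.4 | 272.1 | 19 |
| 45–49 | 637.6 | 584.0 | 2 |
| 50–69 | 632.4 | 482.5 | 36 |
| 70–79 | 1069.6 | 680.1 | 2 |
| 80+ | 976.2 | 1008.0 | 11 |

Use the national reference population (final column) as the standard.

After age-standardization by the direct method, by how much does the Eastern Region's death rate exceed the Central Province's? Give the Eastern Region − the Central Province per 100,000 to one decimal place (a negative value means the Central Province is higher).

63.2

Standard weights: 0.16, 0.14, 0.19, 0.02, 0.36, 0.02, 0.11.
The Eastern Region: 0.1600×49.9 + 0.1400×118.6 + 0.1900×282.4 + 0.0200×637.6 + 0.3600×632.4 + 0.0200×1069.6 + 0.1100×976.2 = 447.4340 per 100,000.
The Central Province: 0.1600×39.4 + 0.1400×116.9 + 0.1900×272.1 + 0.0200×584.0 + 0.3600×482.5 + 0.0200×680.1 + 0.1100×1008.0 = 384.2310 per 100,000.
Difference = 447.4340 − 384.2310 = 63.2030.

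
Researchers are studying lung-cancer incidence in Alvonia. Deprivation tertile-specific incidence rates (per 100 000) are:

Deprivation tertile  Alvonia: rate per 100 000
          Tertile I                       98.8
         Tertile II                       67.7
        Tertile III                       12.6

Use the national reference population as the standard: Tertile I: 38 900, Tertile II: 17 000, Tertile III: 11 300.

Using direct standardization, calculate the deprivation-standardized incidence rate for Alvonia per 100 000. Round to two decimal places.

76.44

Standard total = 67 200; weights = 0.5789, 0.2530, 0.1682.
Standardized rate: 0.5789×98.8 + 0.2530×67.7 + 0.1682×12.6 = 76.4375 per 100 000.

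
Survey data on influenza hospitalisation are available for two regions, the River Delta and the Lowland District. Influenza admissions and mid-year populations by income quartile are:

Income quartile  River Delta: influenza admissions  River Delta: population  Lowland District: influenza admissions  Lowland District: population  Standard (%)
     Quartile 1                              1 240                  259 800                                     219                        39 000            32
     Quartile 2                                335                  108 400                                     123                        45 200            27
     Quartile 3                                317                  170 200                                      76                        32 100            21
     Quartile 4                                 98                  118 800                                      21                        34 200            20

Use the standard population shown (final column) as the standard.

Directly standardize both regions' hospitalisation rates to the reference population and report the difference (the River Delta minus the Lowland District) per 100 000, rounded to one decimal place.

-23.4

Income-specific rates per 100 000 for the River Delta: 477.29, 309.04, 186.25, 82.49.
For the Lowland District: 561.54, 272.12, 236.76, 61.40.
Standard weights: 0.32, 0.27, 0.21, 0.20.
The River Delta: 0.3200×477.29 + 0.2700×309.04 + 0.2100×186.25 + 0.2000×82.49 = 291.7850 per 100 000.
The Lowland District: 0.3200×561.54 + 0.2700×272.12 + 0.2100×236.76 + 0.2000×61.40 = 315.1661 per 100 000.
Difference = 291.7850 − 315.1661 = -23.3811.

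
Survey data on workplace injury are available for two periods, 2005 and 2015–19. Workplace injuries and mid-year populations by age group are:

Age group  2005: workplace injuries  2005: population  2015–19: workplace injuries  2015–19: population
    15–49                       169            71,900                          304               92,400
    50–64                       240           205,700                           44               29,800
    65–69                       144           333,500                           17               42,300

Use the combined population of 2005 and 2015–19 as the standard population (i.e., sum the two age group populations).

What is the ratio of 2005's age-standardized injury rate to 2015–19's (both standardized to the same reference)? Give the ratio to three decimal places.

Age-specific rates per 10,000 for 2005: 23.50, 11.67, 4.32.
For 2015–19: 32.90, 14.77, 4.02.
Combined standard total = 775,600; weights = 0.2118, 0.3036, 0.4845.
2005: 0.2118×23.50 + 0.3036×11.67 + 0.4845×4.32 = 10.6140 per 10,000.
2015–19: 0.2118×32.90 + 0.3036×14.77 + 0.4845×4.02 = 13.4000 per 10,000.
Ratio = 10.6140 ÷ 13.4000 = 0.79209.

0.792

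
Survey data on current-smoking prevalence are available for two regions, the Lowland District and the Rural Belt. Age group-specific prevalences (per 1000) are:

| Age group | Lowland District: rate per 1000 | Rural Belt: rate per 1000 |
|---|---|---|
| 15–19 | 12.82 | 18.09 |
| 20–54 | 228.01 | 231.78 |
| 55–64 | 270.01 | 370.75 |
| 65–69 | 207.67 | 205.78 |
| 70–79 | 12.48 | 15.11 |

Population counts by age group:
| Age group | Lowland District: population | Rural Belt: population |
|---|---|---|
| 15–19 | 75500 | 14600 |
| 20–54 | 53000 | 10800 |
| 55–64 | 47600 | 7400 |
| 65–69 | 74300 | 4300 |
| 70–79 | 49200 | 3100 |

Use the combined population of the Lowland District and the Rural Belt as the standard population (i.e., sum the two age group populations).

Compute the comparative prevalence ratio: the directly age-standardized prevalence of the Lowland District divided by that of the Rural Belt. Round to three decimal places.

Combined standard total = 339800; weights = 0.2652, 0.1878, 0.1619, 0.2313, 0.1539.
The Lowland District: 0.2652×12.82 + 0.1878×228.01 + 0.1619×270.01 + 0.2313×207.67 + 0.1539×12.48 = 139.8712 per 1000.
The Rural Belt: 0.2652×18.09 + 0.1878×231.78 + 0.1619×370.75 + 0.2313×205.78 + 0.1539×15.11 = 158.2498 per 1000.
Ratio = 139.8712 ÷ 158.2498 = 0.88386.

0.884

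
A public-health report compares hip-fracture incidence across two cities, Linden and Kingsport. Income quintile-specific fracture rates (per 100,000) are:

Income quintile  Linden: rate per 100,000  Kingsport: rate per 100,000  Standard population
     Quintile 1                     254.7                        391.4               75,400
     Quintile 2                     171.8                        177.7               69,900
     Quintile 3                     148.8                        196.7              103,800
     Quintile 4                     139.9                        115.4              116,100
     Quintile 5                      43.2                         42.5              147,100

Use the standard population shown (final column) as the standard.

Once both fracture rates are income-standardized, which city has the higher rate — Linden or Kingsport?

Kingsport

Standard total = 512,300; weights = 0.1472, 0.1364, 0.2026, 0.2266, 0.2871.
Linden: 0.1472×254.7 + 0.1364×171.8 + 0.2026×148.8 + 0.2266×139.9 + 0.2871×43.2 = 135.1859 per 100,000.
Kingsport: 0.1472×391.4 + 0.1364×177.7 + 0.2026×196.7 + 0.2266×115.4 + 0.2871×42.5 = 160.0623 per 100,000.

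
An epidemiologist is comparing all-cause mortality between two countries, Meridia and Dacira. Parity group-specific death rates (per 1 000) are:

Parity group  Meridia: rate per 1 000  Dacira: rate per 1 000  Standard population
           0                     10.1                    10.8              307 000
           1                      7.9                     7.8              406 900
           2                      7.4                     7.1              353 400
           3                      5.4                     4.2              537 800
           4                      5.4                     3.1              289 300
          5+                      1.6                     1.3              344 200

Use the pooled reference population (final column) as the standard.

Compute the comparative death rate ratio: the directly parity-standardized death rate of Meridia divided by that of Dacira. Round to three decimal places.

1.107

Standard total = 2 238 600; weights = 0.1371, 0.1818, 0.1579, 0.2402, 0.1292, 0.1538.
Meridia: 0.1371×10.1 + 0.1818×7.9 + 0.1579×7.4 + 0.2402×5.4 + 0.1292×5.4 + 0.1538×1.6 = 6.2304 per 1 000.
Dacira: 0.1371×10.8 + 0.1818×7.8 + 0.1579×7.1 + 0.2402×4.2 + 0.1292×3.1 + 0.1538×1.3 = 5.6292 per 1 000.
Ratio = 6.2304 ÷ 5.6292 = 1.10680.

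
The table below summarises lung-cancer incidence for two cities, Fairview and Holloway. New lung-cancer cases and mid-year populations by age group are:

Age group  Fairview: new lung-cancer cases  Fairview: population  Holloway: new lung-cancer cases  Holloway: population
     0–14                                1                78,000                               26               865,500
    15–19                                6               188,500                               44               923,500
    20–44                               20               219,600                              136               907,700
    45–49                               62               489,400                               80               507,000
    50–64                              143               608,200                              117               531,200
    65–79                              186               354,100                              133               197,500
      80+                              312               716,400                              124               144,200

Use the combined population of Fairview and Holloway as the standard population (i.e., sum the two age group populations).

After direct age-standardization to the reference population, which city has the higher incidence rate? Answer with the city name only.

Holloway

Age-specific rates per 100,000 for Fairview: 1.28, 3.18, 9.11, 12.67, 23.51, 52.53, 43.55.
For Holloway: 3.00, 4.76, 14.98, 15.78, 22.03, 67.34, 85.99.
Combined standard total = 6,730,800; weights = 0.1402, 0.1652, 0.1675, 0.1480, 0.1693, 0.0820, 0.1279.
Fairview: 0.1402×1.28 + 0.1652×3.18 + 0.1675×9.11 + 0.1480×12.67 + 0.1693×23.51 + 0.0820×52.53 + 0.1279×43.55 = 17.9596 per 100,000.
Holloway: 0.1402×3.00 + 0.1652×4.76 + 0.1675×14.98 + 0.1480×15.78 + 0.1693×22.03 + 0.0820×67.34 + 0.1279×85.99 = 26.2957 per 100,000.
The crude rates (27.50 vs 16.19) would put Fairview higher, but that reflects its age composition; once standardized to a common age structure, Holloway has the higher underlying rate.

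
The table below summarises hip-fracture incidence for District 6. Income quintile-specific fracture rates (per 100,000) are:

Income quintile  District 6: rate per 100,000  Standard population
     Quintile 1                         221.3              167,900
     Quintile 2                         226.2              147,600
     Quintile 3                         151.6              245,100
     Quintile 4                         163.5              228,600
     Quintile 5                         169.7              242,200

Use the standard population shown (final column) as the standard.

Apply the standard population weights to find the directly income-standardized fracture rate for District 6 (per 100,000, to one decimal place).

180.5

Standard total = 1,031,400; weights = 0.1628, 0.1431, 0.2376, 0.2216, 0.2348.
Standardized rate: 0.1628×221.3 + 0.1431×226.2 + 0.2376×151.6 + 0.2216×163.5 + 0.2348×169.7 = 180.5100 per 100,000.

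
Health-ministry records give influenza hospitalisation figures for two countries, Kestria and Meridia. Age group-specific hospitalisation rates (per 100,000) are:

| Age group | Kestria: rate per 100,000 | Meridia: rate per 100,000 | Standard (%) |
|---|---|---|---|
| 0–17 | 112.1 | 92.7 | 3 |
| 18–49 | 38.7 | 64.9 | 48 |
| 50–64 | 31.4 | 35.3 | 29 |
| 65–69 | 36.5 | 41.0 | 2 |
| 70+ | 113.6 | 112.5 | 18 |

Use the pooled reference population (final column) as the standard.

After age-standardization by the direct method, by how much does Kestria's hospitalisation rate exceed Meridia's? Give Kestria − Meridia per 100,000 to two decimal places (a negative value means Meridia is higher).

-13.02

Standard weights: 0.03, 0.48, 0.29, 0.02, 0.18.
Kestria: 0.0300×112.1 + 0.4800×38.7 + 0.2900×31.4 + 0.0200×36.5 + 0.1800×113.6 = 52.2230 per 100,000.
Meridia: 0.0300×92.7 + 0.4800×64.9 + 0.2900×35.3 + 0.0200×41.0 + 0.1800×112.5 = 65.2400 per 100,000.
Difference = 52.2230 − 65.2400 = -13.0170.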